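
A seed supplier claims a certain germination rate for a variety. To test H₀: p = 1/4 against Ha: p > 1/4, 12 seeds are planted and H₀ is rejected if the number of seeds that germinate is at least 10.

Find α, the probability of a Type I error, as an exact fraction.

The Type I error probability is α = P(K ≥ 10) computed under H₀, where K ~ Binomial(12, 1/4).
Adding the binomial terms for j = 10 through 12 with p = 1/4 yields 631/16777216.

631/16777216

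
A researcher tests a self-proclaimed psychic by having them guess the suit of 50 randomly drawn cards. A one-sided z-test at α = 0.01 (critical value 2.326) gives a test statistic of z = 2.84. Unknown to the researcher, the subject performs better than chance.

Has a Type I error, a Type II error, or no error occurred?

The conventional null hypothesis is that the subject is guessing at random (p = 1/4).
Since z = 2.84 > z* = 2.326, H₀ is rejected.
H₀ is false (actually the subject performs better than chance).
The decision matches the true state — no error.

No error — this is a correct decision.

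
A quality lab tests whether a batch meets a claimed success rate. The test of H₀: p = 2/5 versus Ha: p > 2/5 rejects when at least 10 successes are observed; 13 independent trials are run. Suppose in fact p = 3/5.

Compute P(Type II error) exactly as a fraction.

202983472/244140625

Under the alternative p = 3/5, Y ~ Binomial(13, 3/5); β is the probability the test does not reject, P(Y < 10).
Equivalently, β = 1 − P(Y ≥ 10) = 202983472/244140625.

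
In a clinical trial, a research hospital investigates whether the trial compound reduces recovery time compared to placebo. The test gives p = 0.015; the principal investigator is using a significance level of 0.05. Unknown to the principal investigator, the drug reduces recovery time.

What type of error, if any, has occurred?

The conventional null hypothesis is that the drug has no effect on recovery time.
Since p = 0.015 < α = 0.05, H₀ is rejected.
H₀ is false (actually the drug reduces recovery time).
The decision matches the true state — no error.

Neither — the decision is correct.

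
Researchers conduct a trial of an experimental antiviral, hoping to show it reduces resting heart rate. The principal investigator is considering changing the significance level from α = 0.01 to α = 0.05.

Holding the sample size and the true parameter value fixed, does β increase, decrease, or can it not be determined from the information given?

It decreases.

With a larger α the critical value moves toward the center, so more of the Ha sampling distribution lies in the rejection region.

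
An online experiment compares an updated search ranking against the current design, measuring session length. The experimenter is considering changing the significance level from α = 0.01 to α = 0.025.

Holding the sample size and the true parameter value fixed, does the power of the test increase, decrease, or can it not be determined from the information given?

With a larger α the critical value moves toward the center, so more of the Ha sampling distribution lies in the rejection region.
Since power = 1 − β and β decreases, power increases.

It increases.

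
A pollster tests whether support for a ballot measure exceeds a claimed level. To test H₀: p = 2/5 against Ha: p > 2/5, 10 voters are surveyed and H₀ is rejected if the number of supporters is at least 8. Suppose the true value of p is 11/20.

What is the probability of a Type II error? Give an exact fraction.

2305127290491/2560000000000

A Type II error is failing to reject when Ha holds: with p = 11/20, β = P(K ≤ 7).
Summing C(10,j)·(11/20)^j·(9/20)^{10-j} for j = 0..7 gives 2305127290491/2560000000000.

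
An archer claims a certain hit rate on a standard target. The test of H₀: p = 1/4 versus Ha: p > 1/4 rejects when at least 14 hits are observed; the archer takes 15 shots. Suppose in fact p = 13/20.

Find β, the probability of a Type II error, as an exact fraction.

16151694793243741949/16384000000000000000

β = P(fail to reject H₀ | Ha true) = P(Y ≤ 13 | p = 13/20), Y ~ Binomial(15, 13/20).
Equivalently, β = 1 − P(Y ≥ 14) = 16151694793243741949/16384000000000000000.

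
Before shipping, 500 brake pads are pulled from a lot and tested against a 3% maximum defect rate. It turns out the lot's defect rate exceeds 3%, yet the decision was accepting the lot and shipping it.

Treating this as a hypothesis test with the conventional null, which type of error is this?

The null hypothesis here is that the lot's defect rate is 3% (within specification).
'Accepting the lot and shipping it' corresponds to failing to reject H₀.
H₀ was not rejected but H₀ is false — a Type II error (false negative).

Type II error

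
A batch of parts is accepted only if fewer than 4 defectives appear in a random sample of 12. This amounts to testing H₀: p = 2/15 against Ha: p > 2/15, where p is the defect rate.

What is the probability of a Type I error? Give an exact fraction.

Under H₀, Y ~ Binomial(12, 2/15); the Type I error rate is P(Y ≥ 4).
Computing the lower-tail complement: 1 − 8091233021599/8649755859375 = 558522837776/8649755859375.

558522837776/8649755859375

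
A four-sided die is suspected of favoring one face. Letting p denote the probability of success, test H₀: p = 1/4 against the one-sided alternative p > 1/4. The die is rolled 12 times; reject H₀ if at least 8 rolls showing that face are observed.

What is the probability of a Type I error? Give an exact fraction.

23333/8388608

The Type I error probability is α = P(Y ≥ 8) computed under H₀, where Y ~ Binomial(12, 1/4).
P(Y ≥ 8) = Σ_{j=8}^{12} C(12,j)·(1/4)^j·(3/4)^{12-j} = 23333/8388608.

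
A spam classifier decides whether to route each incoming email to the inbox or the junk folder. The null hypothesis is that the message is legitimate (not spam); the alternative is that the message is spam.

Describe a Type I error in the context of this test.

A Type I error is rejecting H₀ when H₀ is true.
Here that means sending the message to the spam folder when actually the message is legitimate (not spam).

A Type I error would mean concluding that the message is spam when in fact the message is legitimate (not spam).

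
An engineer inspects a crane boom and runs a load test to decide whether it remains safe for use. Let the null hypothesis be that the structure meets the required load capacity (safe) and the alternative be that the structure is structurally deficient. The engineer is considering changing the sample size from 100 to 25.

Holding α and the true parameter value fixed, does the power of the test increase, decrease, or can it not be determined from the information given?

With less data the test statistic is noisier; under Ha, more outcomes land inside the acceptance region.
Since power = 1 − β and β increases, power decreases.

It decreases.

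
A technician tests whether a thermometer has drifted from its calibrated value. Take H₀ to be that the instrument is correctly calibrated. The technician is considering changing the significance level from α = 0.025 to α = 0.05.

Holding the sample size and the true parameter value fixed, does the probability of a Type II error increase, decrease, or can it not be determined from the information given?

A larger α widens the rejection region, so when the alternative is true more outcomes lead to rejection — failing to reject becomes less likely.

It decreases.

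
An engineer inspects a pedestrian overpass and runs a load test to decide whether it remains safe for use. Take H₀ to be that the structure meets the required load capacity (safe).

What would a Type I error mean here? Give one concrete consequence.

A Type I error would mean concluding that the structure is structurally deficient when in fact the structure meets the required load capacity (safe). Consequence: a sound structure is closed unnecessarily, at significant cost and disruption.

A Type I error is rejecting H₀ when H₀ is true.
Here that means closing the structure for repairs when actually the structure meets the required load capacity (safe).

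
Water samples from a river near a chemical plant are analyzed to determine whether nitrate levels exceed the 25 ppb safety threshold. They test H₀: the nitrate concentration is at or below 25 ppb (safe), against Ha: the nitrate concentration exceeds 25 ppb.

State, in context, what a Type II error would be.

A Type II error would mean concluding that the nitrate concentration is at or below 25 ppb (safe) (or at least failing to establish that the nitrate concentration exceeds 25 ppb) when in fact the nitrate concentration exceeds 25 ppb.

A Type II error is failing to reject H₀ when H₀ is false.
Here that means certifying the site as safe when actually the nitrate concentration exceeds 25 ppb.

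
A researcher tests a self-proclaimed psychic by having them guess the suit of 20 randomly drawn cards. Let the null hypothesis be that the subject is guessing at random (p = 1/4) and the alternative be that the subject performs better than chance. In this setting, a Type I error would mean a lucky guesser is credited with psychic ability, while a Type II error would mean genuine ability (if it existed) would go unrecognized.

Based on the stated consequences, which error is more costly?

Type I error

The Type I consequence (a lucky guesser is credited with psychic ability) is more severe than the Type II consequence (genuine ability (if it existed) would go unrecognized).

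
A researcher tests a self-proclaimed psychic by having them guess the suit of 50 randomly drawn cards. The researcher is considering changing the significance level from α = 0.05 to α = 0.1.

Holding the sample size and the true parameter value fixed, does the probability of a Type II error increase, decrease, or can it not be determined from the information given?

It decreases.

With a larger α the critical value moves toward the center, so more of the Ha sampling distribution lies in the rejection region.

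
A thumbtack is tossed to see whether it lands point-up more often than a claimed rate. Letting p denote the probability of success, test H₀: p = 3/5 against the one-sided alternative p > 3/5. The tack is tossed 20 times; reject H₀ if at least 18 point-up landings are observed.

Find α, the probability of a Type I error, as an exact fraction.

344416814721/95367431640625

The Type I error probability is α = P(S ≥ 18) computed under H₀, where S ~ Binomial(20, 3/5).
P(S ≥ 18) = Σ_{j=18}^{20} C(20,j)·(3/5)^j·(2/5)^{20-j} = 344416814721/95367431640625.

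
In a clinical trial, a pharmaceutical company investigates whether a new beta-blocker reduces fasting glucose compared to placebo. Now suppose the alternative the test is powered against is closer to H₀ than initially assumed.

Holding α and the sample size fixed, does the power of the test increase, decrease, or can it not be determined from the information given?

It decreases.

A smaller departure from H₀ means the test statistic under Ha is distributed closer to where it would be under H₀; rejection becomes less likely.
Since power = 1 − β and β increases, power decreases.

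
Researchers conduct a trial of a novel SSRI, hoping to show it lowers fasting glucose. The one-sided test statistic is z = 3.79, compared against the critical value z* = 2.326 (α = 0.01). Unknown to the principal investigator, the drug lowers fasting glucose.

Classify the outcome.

Neither — the decision is correct.

The conventional null hypothesis is that the drug has no effect on fasting glucose.
Since z = 3.79 > z* = 2.326, H₀ is rejected.
H₀ is false (actually the drug lowers fasting glucose).
The decision matches the true state — no error.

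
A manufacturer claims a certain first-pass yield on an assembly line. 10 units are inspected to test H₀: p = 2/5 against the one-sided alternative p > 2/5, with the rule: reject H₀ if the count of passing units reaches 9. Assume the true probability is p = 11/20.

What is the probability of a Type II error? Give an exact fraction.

β = P(fail to reject H₀ | Ha true) = P(X ≤ 8 | p = 11/20), X ~ Binomial(10, 11/20).
Equivalently, β = 1 − P(X ≥ 9) = 10001847283209/10240000000000.

10001847283209/10240000000000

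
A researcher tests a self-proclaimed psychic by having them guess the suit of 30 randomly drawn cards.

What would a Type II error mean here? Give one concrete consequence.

A Type II error would mean concluding that the subject is guessing at random (p = 1/4) (or at least failing to establish that the subject performs better than chance) when in fact the subject performs better than chance. Consequence: genuine ability (if it existed) would go unrecognized.

With the conventional null hypothesis that the subject is guessing at random (p = 1/4):
A Type II error is failing to reject H₀ when H₀ is false.
Here that means concluding there is no evidence of ability when actually the subject performs better than chance.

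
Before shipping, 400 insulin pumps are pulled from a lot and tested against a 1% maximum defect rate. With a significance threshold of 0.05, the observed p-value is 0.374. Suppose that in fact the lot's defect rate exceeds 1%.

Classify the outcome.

Type II error

The conventional null hypothesis is that the lot's defect rate is 1% (within specification).
Since p = 0.374 ≥ α = 0.05, H₀ is not rejected.
H₀ is false (actually the lot's defect rate exceeds 1%).
Failing to reject a false H₀ is a Type II error.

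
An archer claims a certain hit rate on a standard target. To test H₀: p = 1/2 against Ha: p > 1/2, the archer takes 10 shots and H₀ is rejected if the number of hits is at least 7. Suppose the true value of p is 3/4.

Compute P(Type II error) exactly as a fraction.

A Type II error is failing to reject when Ha holds: with p = 3/4, β = P(X ≤ 6).
Summing C(10,j)·(3/4)^j·(1/4)^{10-j} for j = 0..6 gives 58753/262144.

58753/262144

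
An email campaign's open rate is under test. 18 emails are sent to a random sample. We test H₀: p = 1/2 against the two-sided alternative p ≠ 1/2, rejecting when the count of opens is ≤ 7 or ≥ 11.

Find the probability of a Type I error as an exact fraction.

15751/32768

α = P(K ≤ 7 or K ≥ 11 | p = 1/2), K ~ Binomial(18, 1/2).
The two tails are symmetric, so α = 2·(1 + 18 + 153 + 816 + 3060 + 8568 + 18564 + 31824)/2^18 = 126008/262144 = 15751/32768.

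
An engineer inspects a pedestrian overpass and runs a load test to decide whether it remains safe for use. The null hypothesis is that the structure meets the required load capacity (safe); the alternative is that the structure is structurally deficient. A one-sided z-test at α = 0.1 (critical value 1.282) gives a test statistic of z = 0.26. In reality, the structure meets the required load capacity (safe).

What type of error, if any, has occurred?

No error (correct decision).

Since z = 0.26 ≤ z* = 1.282, H₀ is not rejected.
H₀ is true (actually the structure meets the required load capacity (safe)).
The decision matches the true state — no error.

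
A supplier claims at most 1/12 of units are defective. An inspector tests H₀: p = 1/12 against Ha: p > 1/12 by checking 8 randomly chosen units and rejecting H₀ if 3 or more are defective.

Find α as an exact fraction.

3373913/143327232

α = P(reject H₀ | H₀ true) = P(X ≥ 3 | p = 1/12), X ~ Binomial(8, 1/12).
α = 1 − P(X ≤ 2) = 1 − 139953319/143327232 = 3373913/143327232.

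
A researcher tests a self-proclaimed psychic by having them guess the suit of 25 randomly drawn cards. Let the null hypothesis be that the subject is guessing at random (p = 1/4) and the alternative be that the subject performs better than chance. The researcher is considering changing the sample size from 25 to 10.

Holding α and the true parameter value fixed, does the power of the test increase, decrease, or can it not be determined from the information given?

Reducing n widens both sampling distributions, so the test has less ability to distinguish Ha from H₀.
Since power = 1 − β and β increases, power decreases.

It decreases.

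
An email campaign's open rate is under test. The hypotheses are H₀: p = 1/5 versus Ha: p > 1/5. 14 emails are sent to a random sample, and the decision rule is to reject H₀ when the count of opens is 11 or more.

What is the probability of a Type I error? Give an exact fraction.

The Type I error probability is α = P(K ≥ 11) computed under H₀, where K ~ Binomial(14, 1/5).
P(K ≥ 11) = Σ_{j=11}^{14} C(14,j)·(1/5)^j·(4/5)^{14-j} = 24809/6103515625.

24809/6103515625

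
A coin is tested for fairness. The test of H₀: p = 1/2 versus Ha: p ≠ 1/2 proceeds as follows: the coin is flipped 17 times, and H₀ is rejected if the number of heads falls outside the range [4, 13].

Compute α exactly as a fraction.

α = P(X ≤ 3 or X ≥ 14 | p = 1/2), X ~ Binomial(17, 1/2).
By symmetry, α = 2·P(X ≤ 3) = 2·(1 + 17 + 136 + 680)/131072 = 1668/131072 = 417/32768.

417/32768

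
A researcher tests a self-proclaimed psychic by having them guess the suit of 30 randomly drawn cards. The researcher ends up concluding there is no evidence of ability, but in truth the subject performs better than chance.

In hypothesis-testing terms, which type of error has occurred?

The null hypothesis here is that the subject is guessing at random (p = 1/4).
'Concluding there is no evidence of ability' corresponds to failing to reject H₀.
H₀ was not rejected but H₀ is false — a Type II error (false negative).

Type II error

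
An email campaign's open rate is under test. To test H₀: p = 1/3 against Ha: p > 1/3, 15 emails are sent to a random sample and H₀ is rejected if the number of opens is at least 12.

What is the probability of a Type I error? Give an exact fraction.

Under H₀, Y ~ Binomial(15, 1/3), and α = P(Y ≥ 12).
P(Y ≥ 12) = Σ_{j=12}^{15} C(15,j)·(1/3)^j·(2/3)^{15-j} = 4091/14348907.

4091/14348907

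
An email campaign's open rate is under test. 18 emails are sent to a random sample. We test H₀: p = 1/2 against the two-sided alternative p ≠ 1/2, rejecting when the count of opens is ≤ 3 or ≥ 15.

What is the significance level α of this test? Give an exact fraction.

247/32768

The significance level is the null-hypothesis probability of the rejection region {≤3} ∪ {≥15}.
The two tails are symmetric, so α = 2·(1 + 18 + 153 + 816)/2^18 = 1976/262144 = 247/32768.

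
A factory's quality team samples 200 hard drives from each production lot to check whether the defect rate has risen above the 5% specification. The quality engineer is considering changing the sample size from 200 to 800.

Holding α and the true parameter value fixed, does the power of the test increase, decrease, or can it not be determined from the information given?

It increases.

Increasing n separates the H₀ and Ha sampling distributions, so under Ha fewer outcomes land in the acceptance region.
Since power = 1 − β and β decreases, power increases.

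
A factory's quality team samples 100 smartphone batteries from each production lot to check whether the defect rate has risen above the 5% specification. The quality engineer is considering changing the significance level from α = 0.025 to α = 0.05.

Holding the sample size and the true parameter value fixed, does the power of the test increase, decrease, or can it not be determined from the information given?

It increases.

A larger α widens the rejection region, so when the alternative is true more outcomes lead to rejection — failing to reject becomes less likely.
Since power = 1 − β and β decreases, power increases.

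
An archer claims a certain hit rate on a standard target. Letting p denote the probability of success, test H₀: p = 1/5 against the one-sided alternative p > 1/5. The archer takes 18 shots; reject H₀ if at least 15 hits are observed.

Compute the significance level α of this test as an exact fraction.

The Type I error probability is α = P(S ≥ 15) computed under H₀, where S ~ Binomial(18, 1/5).
P(S ≥ 15) = Σ_{j=15}^{18} C(18,j)·(1/5)^j·(4/5)^{18-j} = 10949/762939453125.

10949/762939453125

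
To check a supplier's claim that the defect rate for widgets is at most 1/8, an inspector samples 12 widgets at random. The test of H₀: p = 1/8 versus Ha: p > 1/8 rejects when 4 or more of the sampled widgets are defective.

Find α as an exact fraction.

The significance level is the probability, assuming p = 1/8, of seeing 4 or more defectives in 12 draws.
Via the complement, α = 1 − Σ_{j=0}^{3} C(12,j)(1/8)^j(7/8)^{12-j} = 3629108645/68719476736.

3629108645/68719476736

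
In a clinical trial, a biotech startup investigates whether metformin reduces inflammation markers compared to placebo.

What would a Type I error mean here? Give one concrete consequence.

A Type I error would mean concluding that the drug reduces inflammation markers when in fact the drug has no effect on inflammation markers. Consequence: an ineffective drug is approved and marketed, exposing patients to side effects with no benefit.

With the conventional null hypothesis that the drug has no effect on inflammation markers:
A Type I error is rejecting H₀ when H₀ is true.
Here that means concluding that the drug is effective when actually the drug has no effect on inflammation markers.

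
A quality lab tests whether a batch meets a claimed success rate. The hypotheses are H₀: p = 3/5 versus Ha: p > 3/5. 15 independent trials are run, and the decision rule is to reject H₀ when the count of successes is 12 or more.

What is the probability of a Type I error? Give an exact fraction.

2761898877/30517578125

Under H₀, X ~ Binomial(15, 3/5), and α = P(X ≥ 12).
Adding the binomial terms for j = 12 through 15 with p = 3/5 yields 2761898877/30517578125.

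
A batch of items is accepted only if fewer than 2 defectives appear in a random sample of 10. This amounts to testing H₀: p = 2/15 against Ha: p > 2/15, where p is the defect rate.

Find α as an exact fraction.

75567303772/192216796875

The significance level is the probability, assuming p = 2/15, of seeing 2 or more defectives in 10 draws.
α = 1 − P(Y ≤ 1) = 1 − 116649493103/192216796875 = 75567303772/192216796875.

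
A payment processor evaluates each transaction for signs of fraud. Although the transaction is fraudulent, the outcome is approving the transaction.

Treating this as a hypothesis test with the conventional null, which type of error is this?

The null hypothesis here is that the transaction is legitimate.
'Approving the transaction' corresponds to failing to reject H₀.
H₀ was not rejected but H₀ is false — a Type II error (false negative).

Type II error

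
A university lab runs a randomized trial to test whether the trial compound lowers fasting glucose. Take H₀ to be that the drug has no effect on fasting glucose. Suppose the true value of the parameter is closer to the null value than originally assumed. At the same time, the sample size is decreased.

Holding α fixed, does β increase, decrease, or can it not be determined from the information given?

It increases.

When the true parameter is near the null value, the test has a harder time distinguishing Ha from H₀. With less data the test statistic is noisier; under Ha, more outcomes land inside the acceptance region. Both changes push β in the same direction.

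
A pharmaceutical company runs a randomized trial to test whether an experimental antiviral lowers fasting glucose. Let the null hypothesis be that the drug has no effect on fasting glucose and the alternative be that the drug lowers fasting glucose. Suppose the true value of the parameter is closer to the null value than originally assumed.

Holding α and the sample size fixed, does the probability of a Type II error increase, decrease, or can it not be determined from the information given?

It increases.

A smaller departure from H₀ means the test statistic under Ha is distributed closer to where it would be under H₀; rejection becomes less likely.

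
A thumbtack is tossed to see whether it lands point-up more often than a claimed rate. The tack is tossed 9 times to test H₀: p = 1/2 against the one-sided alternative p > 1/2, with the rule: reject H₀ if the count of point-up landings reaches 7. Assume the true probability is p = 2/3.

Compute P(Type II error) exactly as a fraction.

12259/19683

β = P(fail to reject H₀ | Ha true) = P(K ≤ 6 | p = 2/3), K ~ Binomial(9, 2/3).
Adding the binomial probabilities P(K=0)+…+P(K=6) at p = 2/3 gives 12259/19683.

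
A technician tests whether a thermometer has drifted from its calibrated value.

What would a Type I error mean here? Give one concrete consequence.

With the conventional null hypothesis that the instrument is correctly calibrated:
A Type I error is rejecting H₀ when H₀ is true.
Here that means pulling the instrument for recalibration when actually the instrument is correctly calibrated.

A Type I error would mean concluding that the instrument has drifted out of calibration when in fact the instrument is correctly calibrated. Consequence: a properly working instrument is taken offline unnecessarily.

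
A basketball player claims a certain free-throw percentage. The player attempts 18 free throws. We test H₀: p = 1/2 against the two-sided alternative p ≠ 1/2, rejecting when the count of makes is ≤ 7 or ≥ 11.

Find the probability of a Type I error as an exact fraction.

Under H₀, Y ~ Binomial(18, 1/2); α is the probability of landing in either tail, P(Y ≤ 7) + P(Y ≥ 11).
Each tail has probability (1 + 18 + 153 + 816 + 3060 + 8568 + 18564 + 31824)/262144; doubling gives α = 126008/262144 = 15751/32768.

15751/32768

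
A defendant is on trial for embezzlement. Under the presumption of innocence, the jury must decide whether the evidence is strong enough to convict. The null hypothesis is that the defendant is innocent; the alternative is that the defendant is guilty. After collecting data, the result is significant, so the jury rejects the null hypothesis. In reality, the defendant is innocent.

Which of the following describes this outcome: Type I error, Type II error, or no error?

Type I error

H₀ was rejected, but H₀ is actually true.
Rejecting a true null hypothesis is a Type I error (false positive).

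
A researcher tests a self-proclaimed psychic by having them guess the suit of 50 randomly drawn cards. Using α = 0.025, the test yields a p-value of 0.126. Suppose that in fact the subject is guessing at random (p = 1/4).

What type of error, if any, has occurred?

Neither — the decision is correct.

The conventional null hypothesis is that the subject is guessing at random (p = 1/4).
Since p = 0.126 ≥ α = 0.025, H₀ is not rejected.
H₀ is true (actually the subject is guessing at random (p = 1/4)).
The decision matches the true state — no error.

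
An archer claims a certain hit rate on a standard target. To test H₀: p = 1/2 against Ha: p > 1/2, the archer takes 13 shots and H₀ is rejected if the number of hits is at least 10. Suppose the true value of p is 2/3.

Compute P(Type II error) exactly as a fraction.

1080275/1594323

A Type II error is failing to reject when Ha holds: with p = 2/3, β = P(K ≤ 9).
Equivalently, β = 1 − P(K ≥ 10) = 1080275/1594323.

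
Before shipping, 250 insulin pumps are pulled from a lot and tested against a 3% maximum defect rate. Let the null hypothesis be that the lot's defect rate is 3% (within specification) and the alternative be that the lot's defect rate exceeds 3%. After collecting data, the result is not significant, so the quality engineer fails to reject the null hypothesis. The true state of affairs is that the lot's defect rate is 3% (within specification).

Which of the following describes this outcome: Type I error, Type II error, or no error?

The test retained a true H₀ — the decision matches the true state.

No error — this is a correct decision.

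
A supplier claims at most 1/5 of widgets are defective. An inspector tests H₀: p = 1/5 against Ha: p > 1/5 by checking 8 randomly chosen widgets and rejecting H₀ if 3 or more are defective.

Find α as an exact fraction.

79329/390625

α = P(reject H₀ | H₀ true) = P(K ≥ 3 | p = 1/5), K ~ Binomial(8, 1/5).
Via the complement, α = 1 − Σ_{j=0}^{2} C(8,j)(1/5)^j(4/5)^{8-j} = 79329/390625.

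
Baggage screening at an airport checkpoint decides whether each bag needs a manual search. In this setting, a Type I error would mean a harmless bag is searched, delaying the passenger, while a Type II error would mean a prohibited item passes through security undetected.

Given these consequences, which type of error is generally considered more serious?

The Type II consequence (a prohibited item passes through security undetected) is more severe than the Type I consequence (a harmless bag is searched, delaying the passenger).

Type II error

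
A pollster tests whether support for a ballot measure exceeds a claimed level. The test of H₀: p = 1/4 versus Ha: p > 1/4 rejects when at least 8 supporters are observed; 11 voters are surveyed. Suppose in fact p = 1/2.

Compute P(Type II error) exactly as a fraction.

A Type II error is failing to reject when Ha holds: with p = 1/2, β = P(X ≤ 7).
Summing C(11,j)·(1/2)^j·(1/2)^{11-j} for j = 0..7 gives 227/256.

227/256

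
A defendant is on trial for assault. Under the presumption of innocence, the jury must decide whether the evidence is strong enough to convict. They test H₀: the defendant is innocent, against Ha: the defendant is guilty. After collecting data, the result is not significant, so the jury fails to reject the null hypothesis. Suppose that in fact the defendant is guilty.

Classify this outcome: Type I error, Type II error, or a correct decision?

H₀ was not rejected, but H₀ is actually false.
Failing to reject a false null hypothesis is a Type II error (false negative).

Type II error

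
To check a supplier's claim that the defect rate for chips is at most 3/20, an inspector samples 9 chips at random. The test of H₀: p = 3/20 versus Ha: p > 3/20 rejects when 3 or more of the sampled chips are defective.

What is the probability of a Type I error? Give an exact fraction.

Under H₀, S ~ Binomial(9, 3/20); the Type I error rate is P(S ≥ 3).
Via the complement, α = 1 − Σ_{j=0}^{2} C(9,j)(3/20)^j(17/20)^{9-j} = 4507308909/32000000000.

4507308909/32000000000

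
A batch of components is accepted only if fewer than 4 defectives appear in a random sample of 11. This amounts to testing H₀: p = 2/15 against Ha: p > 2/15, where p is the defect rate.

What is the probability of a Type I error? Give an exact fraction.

27663615392/576650390625

α = P(reject H₀ | H₀ true) = P(S ≥ 4 | p = 2/15), S ~ Binomial(11, 2/15).
Via the complement, α = 1 − Σ_{j=0}^{3} C(11,j)(2/15)^j(13/15)^{11-j} = 27663615392/576650390625.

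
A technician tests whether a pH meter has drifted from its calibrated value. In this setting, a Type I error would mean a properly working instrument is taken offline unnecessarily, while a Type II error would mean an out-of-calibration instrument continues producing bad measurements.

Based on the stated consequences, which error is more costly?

Type II error

The Type II consequence (an out-of-calibration instrument continues producing bad measurements) is more severe than the Type I consequence (a properly working instrument is taken offline unnecessarily).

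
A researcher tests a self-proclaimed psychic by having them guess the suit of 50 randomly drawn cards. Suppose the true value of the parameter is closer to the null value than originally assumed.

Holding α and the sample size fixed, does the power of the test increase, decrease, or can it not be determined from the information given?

A smaller true effect puts the Ha sampling distribution closer to H₀, so more of it falls in the non-rejection region.
Since power = 1 − β and β increases, power decreases.

It decreases.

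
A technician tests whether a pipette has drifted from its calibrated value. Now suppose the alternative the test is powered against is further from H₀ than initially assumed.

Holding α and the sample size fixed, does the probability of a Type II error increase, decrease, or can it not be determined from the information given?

It decreases.

The further the true parameter sits from the null value, the more of the Ha sampling distribution falls in the rejection region.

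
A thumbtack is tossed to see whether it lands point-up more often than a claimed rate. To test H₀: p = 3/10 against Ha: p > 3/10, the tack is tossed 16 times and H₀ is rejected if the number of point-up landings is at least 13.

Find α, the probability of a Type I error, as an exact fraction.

Under H₀, K ~ Binomial(16, 3/10), and α = P(K ≥ 13).
P(K ≥ 13) = Σ_{j=13}^{16} C(16,j)·(3/10)^j·(7/10)^{16-j} = 67202308773/2000000000000000.

67202308773/2000000000000000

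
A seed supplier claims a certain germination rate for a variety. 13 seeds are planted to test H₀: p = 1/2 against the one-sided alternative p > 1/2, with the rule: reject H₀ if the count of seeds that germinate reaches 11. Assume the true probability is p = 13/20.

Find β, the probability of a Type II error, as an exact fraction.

36323681060626281/40960000000000000

A Type II error is failing to reject when Ha holds: with p = 13/20, β = P(X ≤ 10).
Adding the binomial probabilities P(X=0)+…+P(X=10) at p = 13/20 gives 36323681060626281/40960000000000000.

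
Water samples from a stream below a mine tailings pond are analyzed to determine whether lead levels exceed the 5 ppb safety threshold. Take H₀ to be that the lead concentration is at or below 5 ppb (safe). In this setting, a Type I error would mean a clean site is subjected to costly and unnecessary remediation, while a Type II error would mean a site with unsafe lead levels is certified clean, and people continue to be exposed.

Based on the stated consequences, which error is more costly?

Type II error

The Type II consequence (a site with unsafe lead levels is certified clean, and people continue to be exposed) is more severe than the Type I consequence (a clean site is subjected to costly and unnecessary remediation).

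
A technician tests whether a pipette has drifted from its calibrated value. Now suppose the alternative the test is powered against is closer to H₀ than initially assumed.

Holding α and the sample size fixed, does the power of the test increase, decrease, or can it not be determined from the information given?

It decreases.

A smaller true effect puts the Ha sampling distribution closer to H₀, so more of it falls in the non-rejection region.
Since power = 1 − β and β increases, power decreases.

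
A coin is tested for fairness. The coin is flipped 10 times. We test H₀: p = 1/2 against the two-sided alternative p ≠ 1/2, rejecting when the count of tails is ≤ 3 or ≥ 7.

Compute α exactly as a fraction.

The significance level is the null-hypothesis probability of the rejection region {≤3} ∪ {≥7}.
By symmetry, α = 2·P(S ≤ 3) = 2·(1 + 10 + 45 + 120)/1024 = 352/1024 = 11/32.

11/32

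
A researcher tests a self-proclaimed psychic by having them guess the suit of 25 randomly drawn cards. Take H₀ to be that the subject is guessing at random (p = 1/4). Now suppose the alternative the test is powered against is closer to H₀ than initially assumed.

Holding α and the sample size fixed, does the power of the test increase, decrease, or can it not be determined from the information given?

When the true parameter is near the null value, the test has a harder time distinguishing Ha from H₀.
Since power = 1 − β and β increases, power decreases.

It decreases.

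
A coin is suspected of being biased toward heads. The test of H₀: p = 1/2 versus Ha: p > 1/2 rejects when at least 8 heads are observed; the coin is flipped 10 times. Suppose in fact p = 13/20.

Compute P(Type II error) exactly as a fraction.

1890285078059/2560000000000

β = P(fail to reject H₀ | Ha true) = P(Y ≤ 7 | p = 13/20), Y ~ Binomial(10, 13/20).
Adding the binomial probabilities P(Y=0)+…+P(Y=7) at p = 13/20 gives 1890285078059/2560000000000.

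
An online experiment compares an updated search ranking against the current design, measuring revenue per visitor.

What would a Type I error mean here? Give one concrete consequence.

A Type I error would mean concluding that the new design increases revenue per visitor when in fact the new design has no effect on revenue per visitor. Consequence: engineering effort is spent shipping a change that doesn't actually help.

With the conventional null hypothesis that the new design has no effect on revenue per visitor:
A Type I error is rejecting H₀ when H₀ is true.
Here that means shipping the new feature to all users when actually the new design has no effect on revenue per visitor.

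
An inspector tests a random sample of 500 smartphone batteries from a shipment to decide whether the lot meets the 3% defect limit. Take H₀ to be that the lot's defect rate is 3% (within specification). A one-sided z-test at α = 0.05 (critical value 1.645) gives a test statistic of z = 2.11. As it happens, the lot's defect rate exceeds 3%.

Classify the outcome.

Neither — the decision is correct.

Since z = 2.11 > z* = 1.645, H₀ is rejected.
H₀ is false (actually the lot's defect rate exceeds 3%).
The decision matches the true state — no error.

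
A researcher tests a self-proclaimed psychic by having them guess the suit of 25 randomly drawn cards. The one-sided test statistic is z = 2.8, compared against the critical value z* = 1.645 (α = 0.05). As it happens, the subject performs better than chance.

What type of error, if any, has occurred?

No error — this is a correct decision.

The conventional null hypothesis is that the subject is guessing at random (p = 1/4).
Since z = 2.8 > z* = 1.645, H₀ is rejected.
H₀ is false (actually the subject performs better than chance).
The decision matches the true state — no error.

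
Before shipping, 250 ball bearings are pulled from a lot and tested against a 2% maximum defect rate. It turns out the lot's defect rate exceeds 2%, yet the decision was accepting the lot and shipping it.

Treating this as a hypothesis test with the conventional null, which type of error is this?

The null hypothesis here is that the lot's defect rate is 2% (within specification).
'Accepting the lot and shipping it' corresponds to failing to reject H₀.
H₀ was not rejected but H₀ is false — a Type II error (false negative).

Type II error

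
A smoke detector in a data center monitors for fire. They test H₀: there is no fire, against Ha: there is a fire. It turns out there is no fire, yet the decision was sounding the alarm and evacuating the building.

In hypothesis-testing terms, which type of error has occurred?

Type I error

'Sounding the alarm and evacuating the building' corresponds to rejecting H₀.
H₀ was rejected but H₀ is true — a Type I error (false positive).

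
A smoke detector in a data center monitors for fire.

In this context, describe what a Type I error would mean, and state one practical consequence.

With the conventional null hypothesis that there is no fire:
A Type I error is rejecting H₀ when H₀ is true.
Here that means sounding the alarm and evacuating the building when actually there is no fire.

A Type I error would mean concluding that there is a fire when in fact there is no fire. Consequence: the building is evacuated for a false alarm, disrupting work.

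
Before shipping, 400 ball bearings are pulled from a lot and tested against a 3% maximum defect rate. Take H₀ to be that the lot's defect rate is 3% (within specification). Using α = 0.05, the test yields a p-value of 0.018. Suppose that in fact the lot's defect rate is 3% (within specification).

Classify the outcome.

Type I error

Since p = 0.018 < α = 0.05, H₀ is rejected.
H₀ is true (actually the lot's defect rate is 3% (within specification)).
Rejecting a true H₀ is a Type I error.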